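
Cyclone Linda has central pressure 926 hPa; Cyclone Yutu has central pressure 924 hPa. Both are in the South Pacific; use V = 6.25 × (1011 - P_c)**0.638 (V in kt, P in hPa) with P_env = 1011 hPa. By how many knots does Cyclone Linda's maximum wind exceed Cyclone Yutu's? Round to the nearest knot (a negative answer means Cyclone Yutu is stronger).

-2 kt

Cyclone Linda: ΔP = 85; V ≈ 6.25 × 85^0.638 ≈ 106.38 kt.
Cyclone Yutu: ΔP = 87; V ≈ 6.25 × 87^0.638 ≈ 107.97 kt.
Difference ≈ 106.38 − 107.97 = -1.59 → -2 kt.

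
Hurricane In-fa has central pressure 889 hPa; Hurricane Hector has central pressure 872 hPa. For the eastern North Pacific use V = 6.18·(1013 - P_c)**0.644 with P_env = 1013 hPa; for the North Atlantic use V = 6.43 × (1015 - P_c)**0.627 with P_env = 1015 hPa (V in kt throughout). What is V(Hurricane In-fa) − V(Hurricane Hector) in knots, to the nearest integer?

Hurricane In-fa: ΔP = 124; V ≈ 6.18 × 124^0.644 ≈ 137.77 kt.
Hurricane Hector: ΔP = 143; V ≈ 6.43 × 143^0.627 ≈ 144.41 kt.
Difference ≈ 137.77 − 144.41 = -6.64 → -7 kt.

-7 kt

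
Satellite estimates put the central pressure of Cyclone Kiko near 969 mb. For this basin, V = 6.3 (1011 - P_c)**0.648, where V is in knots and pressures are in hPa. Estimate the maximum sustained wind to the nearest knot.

71 kt

ΔP = 1011 − 969 = 42 mb.
42^0.648 ≈ 11.268.
V ≈ 6.3 × 11.268 ≈ 71.0 kt.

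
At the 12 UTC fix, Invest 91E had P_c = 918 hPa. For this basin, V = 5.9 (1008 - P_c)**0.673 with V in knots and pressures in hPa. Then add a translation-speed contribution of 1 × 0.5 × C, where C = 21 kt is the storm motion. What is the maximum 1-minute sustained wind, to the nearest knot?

132 kt

ΔP = 1008 − 918 = 90 hPa.
90^0.673 ≈ 20.664.
V ≈ 5.9 × 20.664 ≈ 121.9 kt.
Translation term: 1 × 0.5 × 21 = 10.5 kt.
Corrected V ≈ 132.4 kt → 132 kt.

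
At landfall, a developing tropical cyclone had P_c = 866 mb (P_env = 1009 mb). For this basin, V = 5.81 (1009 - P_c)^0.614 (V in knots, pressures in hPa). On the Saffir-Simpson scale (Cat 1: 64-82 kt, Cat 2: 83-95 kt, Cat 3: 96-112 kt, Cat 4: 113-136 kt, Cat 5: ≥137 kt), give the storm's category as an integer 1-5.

ΔP = 1009 − 866 = 143 mb.
V ≈ 5.81 × 143^0.614 = 5.81 × 21.06 ≈ 122 kt.
122 kt falls in the Category 4 band.

4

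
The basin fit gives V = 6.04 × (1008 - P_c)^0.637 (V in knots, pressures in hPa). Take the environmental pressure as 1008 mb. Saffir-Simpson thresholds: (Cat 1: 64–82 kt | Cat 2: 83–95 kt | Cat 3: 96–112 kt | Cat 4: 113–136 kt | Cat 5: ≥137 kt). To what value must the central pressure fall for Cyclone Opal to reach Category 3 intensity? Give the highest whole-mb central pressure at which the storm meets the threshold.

Category 3 begins at V = 96 kt.
Required ΔP = (96/6.04)^(1/0.637) = 15.894^1.570 ≈ 76.87 mb.
P_c ≤ 1008 − 76.87 = 931.13, so the highest integer P_c is 931 mb.

931 mb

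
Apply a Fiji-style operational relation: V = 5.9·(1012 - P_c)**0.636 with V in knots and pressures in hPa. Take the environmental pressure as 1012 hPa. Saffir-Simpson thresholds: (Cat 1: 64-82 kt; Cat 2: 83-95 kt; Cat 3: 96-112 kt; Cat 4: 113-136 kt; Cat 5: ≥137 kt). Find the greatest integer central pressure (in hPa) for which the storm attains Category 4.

908 hPa

Category 4 begins at V = 113 kt.
Required ΔP = (113/5.9)^(1/0.636) = 19.153^1.572 ≈ 103.77 hPa.
P_c ≤ 1012 − 103.77 = 908.23, so the highest integer P_c is 908 hPa.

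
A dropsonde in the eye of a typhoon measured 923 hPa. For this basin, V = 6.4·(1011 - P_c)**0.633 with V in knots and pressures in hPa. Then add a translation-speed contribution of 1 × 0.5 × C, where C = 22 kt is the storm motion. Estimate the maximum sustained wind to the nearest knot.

120 kt

ΔP = 1011 − 923 = 88 hPa.
88^0.633 ≈ 17.016.
V ≈ 6.4 × 17.016 ≈ 108.9 kt.
Translation term: 1 × 0.5 × 22 = 11 kt.
Corrected V ≈ 119.9 kt → 120 kt.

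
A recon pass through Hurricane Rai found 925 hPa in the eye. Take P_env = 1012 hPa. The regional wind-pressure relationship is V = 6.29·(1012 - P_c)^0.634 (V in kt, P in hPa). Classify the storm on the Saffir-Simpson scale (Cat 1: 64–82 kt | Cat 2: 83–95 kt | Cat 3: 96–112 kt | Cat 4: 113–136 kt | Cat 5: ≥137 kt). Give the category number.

3

ΔP = 1012 − 925 = 87 hPa.
V ≈ 6.29 × 87^0.634 = 6.29 × 16.97 ≈ 107 kt.
107 kt falls in the Category 3 band.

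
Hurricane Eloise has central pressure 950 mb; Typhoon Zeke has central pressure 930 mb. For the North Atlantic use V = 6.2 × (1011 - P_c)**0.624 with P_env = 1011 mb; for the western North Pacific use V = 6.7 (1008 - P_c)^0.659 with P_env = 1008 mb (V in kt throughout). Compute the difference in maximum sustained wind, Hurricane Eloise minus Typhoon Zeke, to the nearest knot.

Hurricane Eloise: ΔP = 61; V ≈ 6.2 × 61^0.624 ≈ 80.62 kt.
Typhoon Zeke: ΔP = 78; V ≈ 6.7 × 78^0.659 ≈ 118.29 kt.
Difference ≈ 80.62 − 118.29 = -37.67 → -38 kt.

-38 kt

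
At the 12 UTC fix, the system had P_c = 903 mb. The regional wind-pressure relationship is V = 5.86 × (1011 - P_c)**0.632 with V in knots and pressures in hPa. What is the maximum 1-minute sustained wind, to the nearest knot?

ΔP = 1011 − 903 = 108 mb.
108^0.632 ≈ 19.281.
V ≈ 5.86 × 19.281 ≈ 113.0 kt.

113 kt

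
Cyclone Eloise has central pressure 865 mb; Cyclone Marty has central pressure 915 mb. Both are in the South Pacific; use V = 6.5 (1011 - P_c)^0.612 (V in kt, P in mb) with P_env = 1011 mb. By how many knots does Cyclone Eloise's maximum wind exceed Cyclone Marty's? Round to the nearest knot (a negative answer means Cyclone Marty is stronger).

Cyclone Eloise: ΔP = 146; V ≈ 6.5 × 146^0.612 ≈ 137.25 kt.
Cyclone Marty: ΔP = 96; V ≈ 6.5 × 96^0.612 ≈ 106.19 kt.
Difference ≈ 137.25 − 106.19 = 31.06 → 31 kt.

31 kt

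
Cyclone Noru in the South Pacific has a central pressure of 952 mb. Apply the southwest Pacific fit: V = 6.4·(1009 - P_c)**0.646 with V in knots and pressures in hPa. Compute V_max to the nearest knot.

87 kt

ΔP = 1009 − 952 = 57 mb.
57^0.646 ≈ 13.624.
V ≈ 6.4 × 13.624 ≈ 87.2 kt.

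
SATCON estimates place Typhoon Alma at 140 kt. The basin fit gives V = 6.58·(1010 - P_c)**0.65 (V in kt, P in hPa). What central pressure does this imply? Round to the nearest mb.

900 mb

ΔP = (V / 6.58)^(1/0.65) = (140/6.58)^1.538.
140/6.58 = 21.277; 21.277^1.538 ≈ 110.39 mb.
P_c = 1010 − 110.39 = 899.61 ≈ 900 mb.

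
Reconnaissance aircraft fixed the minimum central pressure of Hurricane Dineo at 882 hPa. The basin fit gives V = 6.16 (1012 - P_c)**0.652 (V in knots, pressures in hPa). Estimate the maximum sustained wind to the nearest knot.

147 kt

ΔP = 1012 − 882 = 130 hPa.
130^0.652 ≈ 23.894.
V ≈ 6.16 × 23.894 ≈ 147.2 kt.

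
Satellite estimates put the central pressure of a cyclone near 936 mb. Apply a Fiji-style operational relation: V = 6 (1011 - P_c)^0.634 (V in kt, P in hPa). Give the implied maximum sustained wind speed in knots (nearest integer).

ΔP = 1011 − 936 = 75 mb.
75^0.634 ≈ 15.445.
V ≈ 6 × 15.445 ≈ 92.7 kt.

93 kt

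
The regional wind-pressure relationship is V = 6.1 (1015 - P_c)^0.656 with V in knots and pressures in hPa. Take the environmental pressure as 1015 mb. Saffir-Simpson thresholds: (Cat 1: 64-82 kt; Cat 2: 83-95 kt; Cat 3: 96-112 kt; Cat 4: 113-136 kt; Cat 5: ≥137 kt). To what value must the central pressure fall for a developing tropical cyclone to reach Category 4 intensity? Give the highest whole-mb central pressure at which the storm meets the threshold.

Category 4 begins at V = 113 kt.
Required ΔP = (113/6.1)^(1/0.656) = 18.525^1.524 ≈ 85.61 mb.
P_c ≤ 1015 − 85.61 = 929.39, so the highest integer P_c is 929 mb.

929 mb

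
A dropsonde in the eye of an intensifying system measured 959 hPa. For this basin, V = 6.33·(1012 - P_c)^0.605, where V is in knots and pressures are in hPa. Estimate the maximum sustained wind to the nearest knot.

ΔP = 1012 − 959 = 53 hPa.
53^0.605 ≈ 11.046.
V ≈ 6.33 × 11.046 ≈ 69.9 kt.

70 kt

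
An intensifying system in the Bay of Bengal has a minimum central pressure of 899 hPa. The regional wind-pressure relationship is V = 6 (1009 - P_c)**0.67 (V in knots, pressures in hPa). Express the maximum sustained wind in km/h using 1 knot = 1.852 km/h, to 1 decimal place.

259.1 km/h

ΔP = 1009 − 899 = 110 hPa.
V ≈ 6 × 110^0.67 = 6 × 23.320 ≈ 139.921 kt.
139.921 × 1.852 ≈ 259.13 km/h → 259.1 km/h.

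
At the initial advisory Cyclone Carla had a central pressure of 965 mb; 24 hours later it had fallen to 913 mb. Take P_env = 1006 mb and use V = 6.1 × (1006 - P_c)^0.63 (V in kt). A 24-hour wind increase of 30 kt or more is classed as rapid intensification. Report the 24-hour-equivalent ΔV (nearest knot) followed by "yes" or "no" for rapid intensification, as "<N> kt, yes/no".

43 kt, yes

V₁: ΔP = 41, V ≈ 6.1 × 41^0.63 ≈ 63.30 kt.
V₂: ΔP = 93, V ≈ 6.1 × 93^0.63 ≈ 106.04 kt.
ΔV over 24 h = 42.74 kt → 24 h equivalent = 42.74 × 24/24 ≈ 42.74 kt.
43 kt ≥ 30 kt ⇒ rapid intensification.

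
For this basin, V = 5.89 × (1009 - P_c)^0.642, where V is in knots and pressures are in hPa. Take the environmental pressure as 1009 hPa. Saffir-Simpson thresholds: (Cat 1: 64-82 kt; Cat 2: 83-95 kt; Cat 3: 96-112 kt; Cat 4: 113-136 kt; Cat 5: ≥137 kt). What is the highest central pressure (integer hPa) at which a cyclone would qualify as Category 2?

947 hPa

Category 2 begins at V = 83 kt.
Required ΔP = (83/5.89)^(1/0.642) = 14.092^1.558 ≈ 61.61 hPa.
P_c ≤ 1009 − 61.61 = 947.39, so the highest integer P_c is 947 hPa.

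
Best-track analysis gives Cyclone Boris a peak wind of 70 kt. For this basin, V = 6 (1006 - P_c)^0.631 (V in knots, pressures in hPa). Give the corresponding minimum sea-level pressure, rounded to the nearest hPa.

957 hPa

ΔP = (V / 6)^(1/0.631) = (70/6)^1.585.
70/6 = 11.667; 11.667^1.585 ≈ 49.08 hPa.
P_c = 1006 − 49.08 = 956.92 ≈ 957 hPa.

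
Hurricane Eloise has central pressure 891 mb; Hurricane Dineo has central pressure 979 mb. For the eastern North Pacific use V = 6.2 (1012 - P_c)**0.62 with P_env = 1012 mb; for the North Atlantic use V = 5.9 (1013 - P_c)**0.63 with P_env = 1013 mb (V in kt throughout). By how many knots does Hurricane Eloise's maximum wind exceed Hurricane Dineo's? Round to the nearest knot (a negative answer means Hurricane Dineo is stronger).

67 kt

Hurricane Eloise: ΔP = 121; V ≈ 6.2 × 121^0.62 ≈ 121.26 kt.
Hurricane Dineo: ΔP = 34; V ≈ 5.9 × 34^0.63 ≈ 54.41 kt.
Difference ≈ 121.26 − 54.41 = 66.85 → 67 kt.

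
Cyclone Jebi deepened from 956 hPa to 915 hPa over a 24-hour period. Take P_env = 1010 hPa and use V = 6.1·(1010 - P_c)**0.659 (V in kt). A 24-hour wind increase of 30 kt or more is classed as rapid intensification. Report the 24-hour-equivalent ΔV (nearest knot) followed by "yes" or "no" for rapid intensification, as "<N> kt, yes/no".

38 kt, yes

V₁: ΔP = 54, V ≈ 6.1 × 54^0.659 ≈ 84.52 kt.
V₂: ΔP = 95, V ≈ 6.1 × 95^0.659 ≈ 122.64 kt.
ΔV over 24 h = 38.12 kt → 24 h equivalent = 38.12 × 24/24 ≈ 38.12 kt.
38 kt ≥ 30 kt ⇒ rapid intensification.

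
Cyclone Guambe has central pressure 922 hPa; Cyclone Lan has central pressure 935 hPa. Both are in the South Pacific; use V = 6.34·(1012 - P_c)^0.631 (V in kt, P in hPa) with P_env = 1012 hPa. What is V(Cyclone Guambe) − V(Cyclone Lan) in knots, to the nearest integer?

10 kt

Cyclone Guambe: ΔP = 90; V ≈ 6.34 × 90^0.631 ≈ 108.45 kt.
Cyclone Lan: ΔP = 77; V ≈ 6.34 × 77^0.631 ≈ 98.28 kt.
Difference ≈ 108.45 − 98.28 = 10.17 → 10 kt.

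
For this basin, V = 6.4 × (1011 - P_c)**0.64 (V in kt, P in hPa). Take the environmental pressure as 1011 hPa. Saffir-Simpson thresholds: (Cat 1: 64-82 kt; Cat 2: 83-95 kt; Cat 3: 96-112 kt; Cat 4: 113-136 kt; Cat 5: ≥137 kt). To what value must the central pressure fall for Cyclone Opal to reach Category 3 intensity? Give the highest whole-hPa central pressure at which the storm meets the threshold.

Category 3 begins at V = 96 kt.
Required ΔP = (96/6.4)^(1/0.64) = 15.000^1.562 ≈ 68.81 hPa.
P_c ≤ 1011 − 68.81 = 942.19, so the highest integer P_c is 942 hPa.

942 hPa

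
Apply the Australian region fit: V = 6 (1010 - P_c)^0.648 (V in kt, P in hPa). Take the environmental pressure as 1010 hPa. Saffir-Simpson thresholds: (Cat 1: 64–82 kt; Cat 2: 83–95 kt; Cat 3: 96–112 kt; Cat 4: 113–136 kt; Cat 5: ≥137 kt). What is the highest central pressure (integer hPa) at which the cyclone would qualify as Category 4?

917 hPa

Category 4 begins at V = 113 kt.
Required ΔP = (113/6)^(1/0.648) = 18.833^1.543 ≈ 92.79 hPa.
P_c ≤ 1010 − 92.79 = 917.21, so the highest integer P_c is 917 hPa.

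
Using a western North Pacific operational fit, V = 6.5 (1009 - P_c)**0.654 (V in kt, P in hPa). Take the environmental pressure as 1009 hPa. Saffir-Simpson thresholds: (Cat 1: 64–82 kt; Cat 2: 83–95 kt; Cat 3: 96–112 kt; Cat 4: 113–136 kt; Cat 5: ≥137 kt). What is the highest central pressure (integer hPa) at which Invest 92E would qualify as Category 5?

903 hPa

Category 5 begins at V = 137 kt.
Required ΔP = (137/6.5)^(1/0.654) = 21.077^1.529 ≈ 105.72 hPa.
P_c ≤ 1009 − 105.72 = 903.28, so the highest integer P_c is 903 hPa.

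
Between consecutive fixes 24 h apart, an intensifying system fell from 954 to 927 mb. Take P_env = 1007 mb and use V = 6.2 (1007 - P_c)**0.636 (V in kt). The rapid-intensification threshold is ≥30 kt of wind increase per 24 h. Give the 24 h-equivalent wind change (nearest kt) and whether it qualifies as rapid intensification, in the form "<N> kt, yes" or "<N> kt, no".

V₁: ΔP = 53, V ≈ 6.2 × 53^0.636 ≈ 77.45 kt.
V₂: ΔP = 80, V ≈ 6.2 × 80^0.636 ≈ 100.64 kt.
ΔV over 24 h = 23.19 kt → 24 h equivalent = 23.19 × 24/24 ≈ 23.19 kt.
23 kt < 30 kt ⇒ not rapid intensification.

23 kt, no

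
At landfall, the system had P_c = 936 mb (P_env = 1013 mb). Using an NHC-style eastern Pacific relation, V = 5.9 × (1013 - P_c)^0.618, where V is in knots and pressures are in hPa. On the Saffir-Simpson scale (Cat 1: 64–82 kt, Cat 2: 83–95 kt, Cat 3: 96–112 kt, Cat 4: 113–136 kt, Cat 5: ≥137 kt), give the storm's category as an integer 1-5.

ΔP = 1013 − 936 = 77 mb.
V ≈ 5.9 × 77^0.618 = 5.9 × 14.65 ≈ 86 kt.
86 kt falls in the Category 2 band.

2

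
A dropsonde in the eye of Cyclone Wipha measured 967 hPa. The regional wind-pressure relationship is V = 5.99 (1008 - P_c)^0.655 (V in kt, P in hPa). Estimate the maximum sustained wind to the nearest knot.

68 kt

ΔP = 1008 − 967 = 41 hPa.
41^0.655 ≈ 11.386.
V ≈ 5.99 × 11.386 ≈ 68.2 kt.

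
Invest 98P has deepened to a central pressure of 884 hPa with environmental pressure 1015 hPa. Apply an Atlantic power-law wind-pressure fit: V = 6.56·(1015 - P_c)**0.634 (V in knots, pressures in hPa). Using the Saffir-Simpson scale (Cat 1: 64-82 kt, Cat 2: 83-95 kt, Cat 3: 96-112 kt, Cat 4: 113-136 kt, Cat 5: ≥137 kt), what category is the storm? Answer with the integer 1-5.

ΔP = 1015 − 884 = 131 hPa.
V ≈ 6.56 × 131^0.634 = 6.56 × 22.00 ≈ 144 kt.
144 kt falls in the Category 5 band.

5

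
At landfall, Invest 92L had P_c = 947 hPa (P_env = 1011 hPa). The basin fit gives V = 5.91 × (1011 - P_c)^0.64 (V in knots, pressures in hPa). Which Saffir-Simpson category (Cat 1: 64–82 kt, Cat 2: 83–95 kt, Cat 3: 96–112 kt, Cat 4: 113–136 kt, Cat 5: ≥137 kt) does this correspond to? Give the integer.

ΔP = 1011 − 947 = 64 hPa.
V ≈ 5.91 × 64^0.64 = 5.91 × 14.32 ≈ 85 kt.
85 kt falls in the Category 2 band.

2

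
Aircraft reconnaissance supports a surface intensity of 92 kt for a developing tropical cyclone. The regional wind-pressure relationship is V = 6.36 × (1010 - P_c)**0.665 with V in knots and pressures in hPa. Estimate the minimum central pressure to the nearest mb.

954 mb

ΔP = (V / 6.36)^(1/0.665) = (92/6.36)^1.504.
92/6.36 = 14.465; 14.465^1.504 ≈ 55.57 mb.
P_c = 1010 − 55.57 = 954.43 ≈ 954 mb.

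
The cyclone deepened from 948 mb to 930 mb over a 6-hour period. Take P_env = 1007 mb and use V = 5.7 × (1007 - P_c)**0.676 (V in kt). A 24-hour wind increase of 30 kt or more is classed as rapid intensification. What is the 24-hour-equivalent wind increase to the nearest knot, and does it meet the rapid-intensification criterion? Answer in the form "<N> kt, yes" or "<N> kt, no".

71 kt, yes

V₁: ΔP = 59, V ≈ 5.7 × 59^0.676 ≈ 89.74 kt.
V₂: ΔP = 77, V ≈ 5.7 × 77^0.676 ≈ 107.43 kt.
ΔV over 6 h = 17.69 kt → 24 h equivalent = 17.69 × 24/6 ≈ 70.76 kt.
71 kt ≥ 30 kt ⇒ rapid intensification.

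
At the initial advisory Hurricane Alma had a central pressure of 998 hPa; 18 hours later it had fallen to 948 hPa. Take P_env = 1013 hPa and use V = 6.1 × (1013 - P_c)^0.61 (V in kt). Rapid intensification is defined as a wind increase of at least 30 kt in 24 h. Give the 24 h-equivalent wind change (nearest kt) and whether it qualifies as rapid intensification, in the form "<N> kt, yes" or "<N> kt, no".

V₁: ΔP = 15, V ≈ 6.1 × 15^0.61 ≈ 31.82 kt.
V₂: ΔP = 65, V ≈ 6.1 × 65^0.61 ≈ 77.84 kt.
ΔV over 18 h = 46.02 kt → 24 h equivalent = 46.02 × 24/18 ≈ 61.36 kt.
61 kt ≥ 30 kt ⇒ rapid intensification.

61 kt, yes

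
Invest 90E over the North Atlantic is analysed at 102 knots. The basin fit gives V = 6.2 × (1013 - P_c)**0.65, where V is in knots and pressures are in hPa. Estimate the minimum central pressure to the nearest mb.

939 mb

ΔP = (V / 6.2)^(1/0.65) = (102/6.2)^1.538.
102/6.2 = 16.452; 16.452^1.538 ≈ 74.32 mb.
P_c = 1013 − 74.32 = 938.68 ≈ 939 mb.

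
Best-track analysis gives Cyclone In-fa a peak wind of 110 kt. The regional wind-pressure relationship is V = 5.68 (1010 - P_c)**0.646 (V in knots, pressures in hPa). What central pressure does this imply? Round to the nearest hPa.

912 hPa

ΔP = (V / 5.68)^(1/0.646) = (110/5.68)^1.548.
110/5.68 = 19.366; 19.366^1.548 ≈ 98.25 hPa.
P_c = 1010 − 98.25 = 911.75 ≈ 912 hPa.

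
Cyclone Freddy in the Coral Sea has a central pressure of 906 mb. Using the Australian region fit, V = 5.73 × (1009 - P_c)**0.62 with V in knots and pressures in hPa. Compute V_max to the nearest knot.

ΔP = 1009 − 906 = 103 mb.
103^0.62 ≈ 17.699.
V ≈ 5.73 × 17.699 ≈ 101.4 kt.

101 kt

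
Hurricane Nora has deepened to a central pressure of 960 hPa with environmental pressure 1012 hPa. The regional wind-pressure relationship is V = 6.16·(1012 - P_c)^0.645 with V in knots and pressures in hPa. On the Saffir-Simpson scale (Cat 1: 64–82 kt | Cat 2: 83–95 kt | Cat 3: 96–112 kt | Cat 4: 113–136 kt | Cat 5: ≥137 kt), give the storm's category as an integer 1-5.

ΔP = 1012 − 960 = 52 hPa.
V ≈ 6.16 × 52^0.645 = 6.16 × 12.79 ≈ 79 kt.
79 kt falls in the Category 1 band.

1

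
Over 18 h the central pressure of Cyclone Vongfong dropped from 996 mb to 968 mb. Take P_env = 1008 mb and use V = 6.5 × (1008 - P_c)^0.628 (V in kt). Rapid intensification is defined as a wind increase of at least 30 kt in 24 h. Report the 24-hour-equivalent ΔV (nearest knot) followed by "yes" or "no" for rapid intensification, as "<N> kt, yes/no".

47 kt, yes

V₁: ΔP = 12, V ≈ 6.5 × 12^0.628 ≈ 30.95 kt.
V₂: ΔP = 40, V ≈ 6.5 × 40^0.628 ≈ 65.92 kt.
ΔV over 18 h = 34.97 kt → 24 h equivalent = 34.97 × 24/18 ≈ 46.63 kt.
47 kt ≥ 30 kt ⇒ rapid intensification.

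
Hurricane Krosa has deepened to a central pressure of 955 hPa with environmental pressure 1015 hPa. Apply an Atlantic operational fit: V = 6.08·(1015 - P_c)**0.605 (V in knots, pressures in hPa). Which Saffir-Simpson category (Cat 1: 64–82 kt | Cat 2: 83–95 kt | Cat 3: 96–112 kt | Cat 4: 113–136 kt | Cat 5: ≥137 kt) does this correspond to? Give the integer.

1

ΔP = 1015 − 955 = 60 hPa.
V ≈ 6.08 × 60^0.605 = 6.08 × 11.91 ≈ 72 kt.
72 kt falls in the Category 1 band.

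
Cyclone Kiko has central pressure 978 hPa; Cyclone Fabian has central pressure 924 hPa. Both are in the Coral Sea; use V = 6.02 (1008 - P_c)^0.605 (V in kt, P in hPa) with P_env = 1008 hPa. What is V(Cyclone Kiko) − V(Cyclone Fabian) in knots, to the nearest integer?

Cyclone Kiko: ΔP = 30; V ≈ 6.02 × 30^0.605 ≈ 47.13 kt.
Cyclone Fabian: ΔP = 84; V ≈ 6.02 × 84^0.605 ≈ 87.86 kt.
Difference ≈ 47.13 − 87.86 = -40.73 → -41 kt.

-41 kt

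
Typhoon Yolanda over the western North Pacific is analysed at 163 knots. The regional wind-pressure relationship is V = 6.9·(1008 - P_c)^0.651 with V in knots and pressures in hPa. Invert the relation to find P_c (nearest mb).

ΔP = (V / 6.9)^(1/0.651) = (163/6.9)^1.536.
163/6.9 = 23.623; 23.623^1.536 ≈ 128.70 mb.
P_c = 1008 − 128.70 = 879.30 ≈ 879 mb.

879 mb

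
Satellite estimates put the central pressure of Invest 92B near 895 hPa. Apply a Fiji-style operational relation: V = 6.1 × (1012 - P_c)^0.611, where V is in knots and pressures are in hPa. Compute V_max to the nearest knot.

112 kt

ΔP = 1012 − 895 = 117 hPa.
117^0.611 ≈ 18.351.
V ≈ 6.1 × 18.351 ≈ 111.9 kt.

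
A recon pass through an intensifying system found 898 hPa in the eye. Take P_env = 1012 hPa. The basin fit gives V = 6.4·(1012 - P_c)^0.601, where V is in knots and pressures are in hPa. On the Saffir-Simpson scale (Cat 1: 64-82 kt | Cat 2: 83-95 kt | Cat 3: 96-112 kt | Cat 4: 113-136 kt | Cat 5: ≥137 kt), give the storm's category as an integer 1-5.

3

ΔP = 1012 − 898 = 114 hPa.
V ≈ 6.4 × 114^0.601 = 6.4 × 17.23 ≈ 110 kt.
110 kt falls in the Category 3 band.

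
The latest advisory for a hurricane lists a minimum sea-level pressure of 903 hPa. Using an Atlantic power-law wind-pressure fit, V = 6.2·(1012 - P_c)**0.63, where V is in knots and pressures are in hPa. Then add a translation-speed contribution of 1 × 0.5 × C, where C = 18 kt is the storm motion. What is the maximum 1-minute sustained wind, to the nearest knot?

128 kt

ΔP = 1012 − 903 = 109 hPa.
109^0.63 ≈ 19.212.
V ≈ 6.2 × 19.212 ≈ 119.1 kt.
Translation term: 1 × 0.5 × 18 = 9 kt.
Corrected V ≈ 128.1 kt → 128 kt.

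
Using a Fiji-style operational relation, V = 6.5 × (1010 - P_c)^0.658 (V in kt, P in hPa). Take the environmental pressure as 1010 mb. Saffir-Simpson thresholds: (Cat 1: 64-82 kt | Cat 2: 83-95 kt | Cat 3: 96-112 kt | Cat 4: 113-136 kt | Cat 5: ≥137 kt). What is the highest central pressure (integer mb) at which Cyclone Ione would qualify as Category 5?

Category 5 begins at V = 137 kt.
Required ΔP = (137/6.5)^(1/0.658) = 21.077^1.520 ≈ 102.77 mb.
P_c ≤ 1010 − 102.77 = 907.23, so the highest integer P_c is 907 mb.

907 mb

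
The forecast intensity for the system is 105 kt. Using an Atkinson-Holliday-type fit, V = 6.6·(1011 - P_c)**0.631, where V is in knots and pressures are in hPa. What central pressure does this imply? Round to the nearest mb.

ΔP = (V / 6.6)^(1/0.631) = (105/6.6)^1.585.
105/6.6 = 15.909; 15.909^1.585 ≈ 80.23 mb.
P_c = 1011 − 80.23 = 930.77 ≈ 931 mb.

931 mb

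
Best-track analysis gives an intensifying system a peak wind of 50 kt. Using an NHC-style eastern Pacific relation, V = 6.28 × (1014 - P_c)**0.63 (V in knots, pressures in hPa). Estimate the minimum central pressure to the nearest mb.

987 mb

ΔP = (V / 6.28)^(1/0.63) = (50/6.28)^1.587.
50/6.28 = 7.962; 7.962^1.587 ≈ 26.93 mb.
P_c = 1014 − 26.93 = 987.07 ≈ 987 mb.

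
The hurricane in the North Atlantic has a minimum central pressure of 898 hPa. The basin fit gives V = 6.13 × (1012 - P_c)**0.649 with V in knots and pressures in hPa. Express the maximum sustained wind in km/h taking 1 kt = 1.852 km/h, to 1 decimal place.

245.5 km/h

ΔP = 1012 − 898 = 114 hPa.
V ≈ 6.13 × 114^0.649 = 6.13 × 21.624 ≈ 132.554 kt.
132.554 × 1.852 ≈ 245.49 km/h → 245.5 km/h.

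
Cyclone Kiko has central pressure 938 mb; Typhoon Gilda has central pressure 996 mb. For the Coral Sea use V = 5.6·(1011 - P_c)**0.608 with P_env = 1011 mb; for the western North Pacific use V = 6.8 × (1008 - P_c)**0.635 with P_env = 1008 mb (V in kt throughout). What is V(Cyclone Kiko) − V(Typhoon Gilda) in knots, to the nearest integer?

43 kt

Cyclone Kiko: ΔP = 73; V ≈ 5.6 × 73^0.608 ≈ 76.05 kt.
Typhoon Gilda: ΔP = 12; V ≈ 6.8 × 12^0.635 ≈ 32.94 kt.
Difference ≈ 76.05 − 32.94 = 43.11 → 43 kt.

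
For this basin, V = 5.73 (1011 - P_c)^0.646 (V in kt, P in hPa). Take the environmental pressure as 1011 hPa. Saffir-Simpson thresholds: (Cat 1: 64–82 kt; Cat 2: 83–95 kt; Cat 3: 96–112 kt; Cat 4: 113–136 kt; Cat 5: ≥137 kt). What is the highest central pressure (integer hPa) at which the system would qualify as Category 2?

948 hPa

Category 2 begins at V = 83 kt.
Required ΔP = (83/5.73)^(1/0.646) = 14.485^1.548 ≈ 62.68 hPa.
P_c ≤ 1011 − 62.68 = 948.32, so the highest integer P_c is 948 hPa.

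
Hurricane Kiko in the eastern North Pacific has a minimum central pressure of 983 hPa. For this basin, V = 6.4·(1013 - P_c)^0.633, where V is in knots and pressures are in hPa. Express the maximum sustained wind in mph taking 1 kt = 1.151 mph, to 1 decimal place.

63.4 mph

ΔP = 1013 − 983 = 30 hPa.
V ≈ 6.4 × 30^0.633 = 6.4 × 8.610 ≈ 55.106 kt.
55.106 × 1.151 ≈ 63.43 mph → 63.4 mph.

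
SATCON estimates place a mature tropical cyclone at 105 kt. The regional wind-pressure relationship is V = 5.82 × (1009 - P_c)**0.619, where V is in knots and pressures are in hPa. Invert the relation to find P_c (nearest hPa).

902 hPa

ΔP = (V / 5.82)^(1/0.619) = (105/5.82)^1.616.
105/5.82 = 18.041; 18.041^1.616 ≈ 107.03 hPa.
P_c = 1009 − 107.03 = 901.97 ≈ 902 hPa.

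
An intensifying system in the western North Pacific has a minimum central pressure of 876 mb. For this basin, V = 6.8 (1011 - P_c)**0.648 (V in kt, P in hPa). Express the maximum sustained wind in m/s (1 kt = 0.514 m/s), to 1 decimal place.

83.9 m/s

ΔP = 1011 − 876 = 135 mb.
V ≈ 6.8 × 135^0.648 = 6.8 × 24.014 ≈ 163.292 kt.
163.292 × 0.514 ≈ 83.93 m/s → 83.9 m/s.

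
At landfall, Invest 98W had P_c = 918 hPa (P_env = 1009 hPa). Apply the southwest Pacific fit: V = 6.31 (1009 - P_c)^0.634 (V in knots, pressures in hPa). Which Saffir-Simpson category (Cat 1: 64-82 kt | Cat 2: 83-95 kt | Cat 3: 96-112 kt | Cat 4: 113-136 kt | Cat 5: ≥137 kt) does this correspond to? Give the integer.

ΔP = 1009 − 918 = 91 hPa.
V ≈ 6.31 × 91^0.634 = 6.31 × 17.46 ≈ 110 kt.
110 kt falls in the Category 3 band.

3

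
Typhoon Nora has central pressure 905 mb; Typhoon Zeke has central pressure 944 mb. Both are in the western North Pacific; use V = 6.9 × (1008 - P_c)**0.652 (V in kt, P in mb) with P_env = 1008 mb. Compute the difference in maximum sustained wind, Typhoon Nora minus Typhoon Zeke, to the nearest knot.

Typhoon Nora: ΔP = 103; V ≈ 6.9 × 103^0.652 ≈ 141.65 kt.
Typhoon Zeke: ΔP = 64; V ≈ 6.9 × 64^0.652 ≈ 103.87 kt.
Difference ≈ 141.65 − 103.87 = 37.78 → 38 kt.

38 kt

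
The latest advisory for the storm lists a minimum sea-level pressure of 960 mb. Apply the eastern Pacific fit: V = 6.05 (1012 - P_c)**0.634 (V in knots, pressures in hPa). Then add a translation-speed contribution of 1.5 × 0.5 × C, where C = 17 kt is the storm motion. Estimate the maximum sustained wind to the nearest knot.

ΔP = 1012 − 960 = 52 mb.
52^0.634 ≈ 12.245.
V ≈ 6.05 × 12.245 ≈ 74.1 kt.
Translation term: 1.5 × 0.5 × 17 = 12.75 kt.
Corrected V ≈ 86.85 kt → 87 kt.

87 kt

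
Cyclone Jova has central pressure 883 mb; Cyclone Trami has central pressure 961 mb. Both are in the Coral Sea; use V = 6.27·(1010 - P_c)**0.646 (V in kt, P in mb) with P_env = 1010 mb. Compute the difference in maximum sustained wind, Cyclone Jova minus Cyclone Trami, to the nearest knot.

66 kt

Cyclone Jova: ΔP = 127; V ≈ 6.27 × 127^0.646 ≈ 143.33 kt.
Cyclone Trami: ΔP = 49; V ≈ 6.27 × 49^0.646 ≈ 77.47 kt.
Difference ≈ 143.33 − 77.47 = 65.86 → 66 kt.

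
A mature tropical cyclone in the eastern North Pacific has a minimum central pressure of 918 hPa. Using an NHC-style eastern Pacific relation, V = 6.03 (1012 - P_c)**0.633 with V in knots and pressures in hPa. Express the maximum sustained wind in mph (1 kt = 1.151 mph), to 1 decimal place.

ΔP = 1012 − 918 = 94 hPa.
V ≈ 6.03 × 94^0.633 = 6.03 × 17.741 ≈ 106.981 kt.
106.981 × 1.151 ≈ 123.14 mph → 123.1 mph.

123.1 mph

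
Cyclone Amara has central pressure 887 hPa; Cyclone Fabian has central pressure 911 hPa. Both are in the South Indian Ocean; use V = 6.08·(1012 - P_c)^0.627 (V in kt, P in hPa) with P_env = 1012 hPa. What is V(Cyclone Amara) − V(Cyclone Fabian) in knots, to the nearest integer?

16 kt

Cyclone Amara: ΔP = 125; V ≈ 6.08 × 125^0.627 ≈ 125.51 kt.
Cyclone Fabian: ΔP = 101; V ≈ 6.08 × 101^0.627 ≈ 109.80 kt.
Difference ≈ 125.51 − 109.80 = 15.71 → 16 kt.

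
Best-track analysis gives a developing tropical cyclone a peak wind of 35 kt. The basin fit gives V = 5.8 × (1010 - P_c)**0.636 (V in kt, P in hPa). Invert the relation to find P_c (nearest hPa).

ΔP = (V / 5.8)^(1/0.636) = (35/5.8)^1.572.
35/5.8 = 6.034; 6.034^1.572 ≈ 16.88 hPa.
P_c = 1010 − 16.88 = 993.12 ≈ 993 hPa.

993 hPa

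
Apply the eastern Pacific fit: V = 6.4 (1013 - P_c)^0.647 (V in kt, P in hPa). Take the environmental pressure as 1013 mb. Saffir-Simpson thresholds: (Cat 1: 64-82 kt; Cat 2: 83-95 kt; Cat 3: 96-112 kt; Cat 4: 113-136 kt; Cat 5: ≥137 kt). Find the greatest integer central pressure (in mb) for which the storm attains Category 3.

Category 3 begins at V = 96 kt.
Required ΔP = (96/6.4)^(1/0.647) = 15.000^1.546 ≈ 65.73 mb.
P_c ≤ 1013 − 65.73 = 947.27, so the highest integer P_c is 947 mb.

947 mb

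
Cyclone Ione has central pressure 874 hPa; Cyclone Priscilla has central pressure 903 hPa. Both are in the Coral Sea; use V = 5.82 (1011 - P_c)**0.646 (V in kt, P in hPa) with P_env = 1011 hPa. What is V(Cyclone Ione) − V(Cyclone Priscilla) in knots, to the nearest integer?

20 kt

Cyclone Ione: ΔP = 137; V ≈ 5.82 × 137^0.646 ≈ 139.72 kt.
Cyclone Priscilla: ΔP = 108; V ≈ 5.82 × 108^0.646 ≈ 119.82 kt.
Difference ≈ 139.72 − 119.82 = 19.90 → 20 kt.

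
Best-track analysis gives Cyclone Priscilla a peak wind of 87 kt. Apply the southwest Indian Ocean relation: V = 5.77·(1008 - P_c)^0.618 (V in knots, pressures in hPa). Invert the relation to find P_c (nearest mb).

ΔP = (V / 5.77)^(1/0.618) = (87/5.77)^1.618.
87/5.77 = 15.078; 15.078^1.618 ≈ 80.67 mb.
P_c = 1008 − 80.67 = 927.33 ≈ 927 mb.

927 mb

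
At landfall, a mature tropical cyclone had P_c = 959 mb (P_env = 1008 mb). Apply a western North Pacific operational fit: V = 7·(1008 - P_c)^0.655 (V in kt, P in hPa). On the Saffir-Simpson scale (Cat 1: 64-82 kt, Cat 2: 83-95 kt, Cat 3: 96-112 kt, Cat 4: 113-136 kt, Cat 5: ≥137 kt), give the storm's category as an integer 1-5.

ΔP = 1008 − 959 = 49 mb.
V ≈ 7 × 49^0.655 = 7 × 12.80 ≈ 90 kt.
90 kt falls in the Category 2 band.

2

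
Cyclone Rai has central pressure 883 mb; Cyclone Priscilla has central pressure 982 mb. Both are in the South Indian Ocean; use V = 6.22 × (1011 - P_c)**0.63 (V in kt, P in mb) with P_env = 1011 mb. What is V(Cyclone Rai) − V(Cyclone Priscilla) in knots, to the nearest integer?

Cyclone Rai: ΔP = 128; V ≈ 6.22 × 128^0.63 ≈ 132.23 kt.
Cyclone Priscilla: ΔP = 29; V ≈ 6.22 × 29^0.63 ≈ 51.89 kt.
Difference ≈ 132.23 − 51.89 = 80.34 → 80 kt.

80 kt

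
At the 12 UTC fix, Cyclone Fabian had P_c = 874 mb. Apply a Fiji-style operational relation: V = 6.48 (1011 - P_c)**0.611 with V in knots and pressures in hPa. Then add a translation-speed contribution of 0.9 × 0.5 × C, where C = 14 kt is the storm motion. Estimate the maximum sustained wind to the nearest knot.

137 kt

ΔP = 1011 − 874 = 137 mb.
137^0.611 ≈ 20.209.
V ≈ 6.48 × 20.209 ≈ 131.0 kt.
Translation term: 0.9 × 0.5 × 14 = 6.3 kt.
Corrected V ≈ 137.3 kt → 137 kt.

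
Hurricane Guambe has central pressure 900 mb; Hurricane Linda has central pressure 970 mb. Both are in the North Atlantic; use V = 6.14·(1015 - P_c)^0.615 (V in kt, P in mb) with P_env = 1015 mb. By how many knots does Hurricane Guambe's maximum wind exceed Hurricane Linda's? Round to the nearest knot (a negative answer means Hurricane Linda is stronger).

50 kt

Hurricane Guambe: ΔP = 115; V ≈ 6.14 × 115^0.615 ≈ 113.63 kt.
Hurricane Linda: ΔP = 45; V ≈ 6.14 × 45^0.615 ≈ 63.81 kt.
Difference ≈ 113.63 − 63.81 = 49.82 → 50 kt.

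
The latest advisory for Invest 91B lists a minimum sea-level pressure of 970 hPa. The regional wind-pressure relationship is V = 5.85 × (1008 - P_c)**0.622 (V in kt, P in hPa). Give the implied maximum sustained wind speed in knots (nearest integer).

ΔP = 1008 − 970 = 38 hPa.
38^0.622 ≈ 9.608.
V ≈ 5.85 × 9.608 ≈ 56.2 kt.

56 kt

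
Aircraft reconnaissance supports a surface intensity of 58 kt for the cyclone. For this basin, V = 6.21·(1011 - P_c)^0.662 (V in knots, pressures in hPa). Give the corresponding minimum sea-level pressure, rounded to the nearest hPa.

982 hPa

ΔP = (V / 6.21)^(1/0.662) = (58/6.21)^1.511.
58/6.21 = 9.340; 9.340^1.511 ≈ 29.23 hPa.
P_c = 1011 − 29.23 = 981.77 ≈ 982 hPa.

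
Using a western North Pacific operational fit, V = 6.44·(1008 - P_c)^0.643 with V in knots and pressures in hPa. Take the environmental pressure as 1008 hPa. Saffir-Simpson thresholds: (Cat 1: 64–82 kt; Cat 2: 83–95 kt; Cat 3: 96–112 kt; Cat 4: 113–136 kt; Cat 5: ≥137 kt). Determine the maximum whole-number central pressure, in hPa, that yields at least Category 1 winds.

Category 1 begins at V = 64 kt.
Required ΔP = (64/6.44)^(1/0.643) = 9.938^1.555 ≈ 35.56 hPa.
P_c ≤ 1008 − 35.56 = 972.44, so the highest integer P_c is 972 hPa.

972 hPa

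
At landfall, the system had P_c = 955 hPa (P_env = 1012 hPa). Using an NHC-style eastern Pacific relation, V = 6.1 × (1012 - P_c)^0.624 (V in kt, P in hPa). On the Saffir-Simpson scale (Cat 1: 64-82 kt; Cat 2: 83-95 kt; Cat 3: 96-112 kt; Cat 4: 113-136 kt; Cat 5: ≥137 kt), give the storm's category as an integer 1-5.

ΔP = 1012 − 955 = 57 hPa.
V ≈ 6.1 × 57^0.624 = 6.1 × 12.46 ≈ 76 kt.
76 kt falls in the Category 1 band.

1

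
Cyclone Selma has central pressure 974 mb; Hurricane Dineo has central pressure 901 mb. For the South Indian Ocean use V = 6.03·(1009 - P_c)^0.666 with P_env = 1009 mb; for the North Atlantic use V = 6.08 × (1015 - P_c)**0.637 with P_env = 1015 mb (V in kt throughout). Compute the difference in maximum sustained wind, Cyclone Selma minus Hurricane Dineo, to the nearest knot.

-60 kt

Cyclone Selma: ΔP = 35; V ≈ 6.03 × 35^0.666 ≈ 64.37 kt.
Hurricane Dineo: ΔP = 114; V ≈ 6.08 × 114^0.637 ≈ 124.21 kt.
Difference ≈ 64.37 − 124.21 = -59.84 → -60 kt.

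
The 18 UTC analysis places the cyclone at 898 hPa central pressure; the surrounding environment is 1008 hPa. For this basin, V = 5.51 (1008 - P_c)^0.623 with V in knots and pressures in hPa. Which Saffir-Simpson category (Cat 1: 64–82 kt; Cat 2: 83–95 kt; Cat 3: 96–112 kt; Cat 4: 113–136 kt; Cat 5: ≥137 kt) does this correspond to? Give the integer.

ΔP = 1008 − 898 = 110 hPa.
V ≈ 5.51 × 110^0.623 = 5.51 × 18.70 ≈ 103 kt.
103 kt falls in the Category 3 band.

3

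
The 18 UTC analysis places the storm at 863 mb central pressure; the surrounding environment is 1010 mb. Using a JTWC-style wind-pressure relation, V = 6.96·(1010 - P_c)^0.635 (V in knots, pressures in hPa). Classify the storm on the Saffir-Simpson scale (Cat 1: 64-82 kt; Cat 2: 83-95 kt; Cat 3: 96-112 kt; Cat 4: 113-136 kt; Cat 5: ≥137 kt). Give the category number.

ΔP = 1010 − 863 = 147 mb.
V ≈ 6.96 × 147^0.635 = 6.96 × 23.78 ≈ 166 kt.
166 kt falls in the Category 5 band.

5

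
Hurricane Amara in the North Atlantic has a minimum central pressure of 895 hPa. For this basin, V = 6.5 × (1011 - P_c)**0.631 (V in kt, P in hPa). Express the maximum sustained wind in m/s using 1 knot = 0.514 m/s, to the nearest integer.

ΔP = 1011 − 895 = 116 hPa.
V ≈ 6.5 × 116^0.631 = 6.5 × 20.076 ≈ 130.493 kt.
130.493 × 0.514 ≈ 67.07 m/s → 67 m/s.

67 m/s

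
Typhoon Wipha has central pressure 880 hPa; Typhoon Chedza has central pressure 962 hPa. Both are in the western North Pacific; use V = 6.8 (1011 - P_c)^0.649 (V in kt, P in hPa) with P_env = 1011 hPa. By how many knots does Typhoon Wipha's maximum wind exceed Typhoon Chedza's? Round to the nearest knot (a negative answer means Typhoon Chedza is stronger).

76 kt

Typhoon Wipha: ΔP = 131; V ≈ 6.8 × 131^0.649 ≈ 160.92 kt.
Typhoon Chedza: ΔP = 49; V ≈ 6.8 × 49^0.649 ≈ 85.01 kt.
Difference ≈ 160.92 − 85.01 = 75.91 → 76 kt.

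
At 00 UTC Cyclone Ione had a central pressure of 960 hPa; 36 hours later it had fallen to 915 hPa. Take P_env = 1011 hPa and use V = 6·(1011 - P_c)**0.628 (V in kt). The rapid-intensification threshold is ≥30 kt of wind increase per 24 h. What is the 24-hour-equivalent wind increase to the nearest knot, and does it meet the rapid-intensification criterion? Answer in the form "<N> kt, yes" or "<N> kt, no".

V₁: ΔP = 51, V ≈ 6 × 51^0.628 ≈ 70.88 kt.
V₂: ΔP = 96, V ≈ 6 × 96^0.628 ≈ 105.44 kt.
ΔV over 36 h = 34.56 kt → 24 h equivalent = 34.56 × 24/36 ≈ 23.04 kt.
23 kt < 30 kt ⇒ not rapid intensification.

23 kt, no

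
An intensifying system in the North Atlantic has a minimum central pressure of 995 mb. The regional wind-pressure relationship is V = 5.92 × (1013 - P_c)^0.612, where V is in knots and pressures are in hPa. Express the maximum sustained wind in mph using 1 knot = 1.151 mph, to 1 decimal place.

ΔP = 1013 − 995 = 18 mb.
V ≈ 5.92 × 18^0.612 = 5.92 × 5.864 ≈ 34.718 kt.
34.718 × 1.151 ≈ 39.96 mph → 40.0 mph.

40.0 mph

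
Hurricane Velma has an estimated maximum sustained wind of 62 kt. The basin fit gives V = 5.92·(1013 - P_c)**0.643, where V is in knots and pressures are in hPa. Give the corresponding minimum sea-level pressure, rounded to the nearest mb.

ΔP = (V / 5.92)^(1/0.643) = (62/5.92)^1.555.
62/5.92 = 10.473; 10.473^1.555 ≈ 38.59 mb.
P_c = 1013 − 38.59 = 974.41 ≈ 974 mb.

974 mb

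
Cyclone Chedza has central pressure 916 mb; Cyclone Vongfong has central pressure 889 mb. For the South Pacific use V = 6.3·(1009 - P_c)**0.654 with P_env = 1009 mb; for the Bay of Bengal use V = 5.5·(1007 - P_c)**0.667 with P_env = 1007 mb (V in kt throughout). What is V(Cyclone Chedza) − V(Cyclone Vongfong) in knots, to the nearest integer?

Cyclone Chedza: ΔP = 93; V ≈ 6.3 × 93^0.654 ≈ 122.10 kt.
Cyclone Vongfong: ΔP = 118; V ≈ 5.5 × 118^0.667 ≈ 132.53 kt.
Difference ≈ 122.10 − 132.53 = -10.43 → -10 kt.

-10 kt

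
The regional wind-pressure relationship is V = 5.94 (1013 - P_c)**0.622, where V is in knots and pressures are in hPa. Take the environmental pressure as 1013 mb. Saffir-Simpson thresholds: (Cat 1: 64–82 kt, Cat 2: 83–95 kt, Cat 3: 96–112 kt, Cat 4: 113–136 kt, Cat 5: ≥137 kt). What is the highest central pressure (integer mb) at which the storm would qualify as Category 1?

Category 1 begins at V = 64 kt.
Required ΔP = (64/5.94)^(1/0.622) = 10.774^1.608 ≈ 45.69 mb.
P_c ≤ 1013 − 45.69 = 967.31, so the highest integer P_c is 967 mb.

967 mb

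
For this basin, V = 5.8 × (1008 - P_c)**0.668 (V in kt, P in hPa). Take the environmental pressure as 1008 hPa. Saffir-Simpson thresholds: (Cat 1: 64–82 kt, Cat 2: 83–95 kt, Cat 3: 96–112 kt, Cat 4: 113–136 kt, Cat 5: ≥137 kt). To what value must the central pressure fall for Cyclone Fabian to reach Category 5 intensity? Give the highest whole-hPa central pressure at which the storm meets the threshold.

894 hPa

Category 5 begins at V = 137 kt.
Required ΔP = (137/5.8)^(1/0.668) = 23.621^1.497 ≈ 113.72 hPa.
P_c ≤ 1008 − 113.72 = 894.28, so the highest integer P_c is 894 hPa.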